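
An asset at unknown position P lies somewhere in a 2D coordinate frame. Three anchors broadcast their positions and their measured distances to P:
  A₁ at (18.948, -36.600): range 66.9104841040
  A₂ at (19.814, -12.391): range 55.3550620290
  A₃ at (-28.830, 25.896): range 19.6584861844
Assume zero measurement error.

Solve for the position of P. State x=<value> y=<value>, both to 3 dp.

eq1: (x − 18.948)² + (y + 36.600)² = 66.9104841040²
eq2: (x − 19.814)² + (y + 12.391)² = 55.3550620290²
eq3: (x + 28.830)² + (y − 25.896)² = 19.6584861844²
eq2−eq3, eq2−eq1 (x²,y² cancel):
  -97.288·x + 76.574·y = 3633.367052
  -1.732·x − 48.418·y = -260.374764
det = -97.288·-48.418 − 76.574·-1.732 = 4843.116552
x = (3633.367052·-48.418 − 76.574·-260.374764) / 4843.116552 = -32.207036
y = (-97.288·-260.374764 − 3633.367052·-1.732) / 4843.116552 = 6.529748

x=-32.207 y=6.530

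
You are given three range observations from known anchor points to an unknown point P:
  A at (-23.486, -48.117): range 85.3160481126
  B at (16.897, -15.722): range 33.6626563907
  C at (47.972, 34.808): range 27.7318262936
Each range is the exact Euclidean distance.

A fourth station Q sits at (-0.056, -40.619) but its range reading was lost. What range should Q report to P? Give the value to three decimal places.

eq1: (x + 23.486)² + (y + 48.117)² = 85.3160481126²
eq2: (x − 16.897)² + (y + 15.722)² = 33.6626563907²
eq3: (x − 47.972)² + (y − 34.808)² = 27.7318262936²
eq2−eq3, eq2−eq1 (x²,y² cancel):
  62.150·x + 101.060·y = 3344.340001
  -80.766·x − 64.790·y = -3811.505638
det = 62.150·-64.790 − 101.060·-80.766 = 4135.513460
x = (3344.340001·-64.790 − 101.060·-3811.505638) / 4135.513460 = 40.747291
y = (62.150·-3811.505638 − 3344.340001·-80.766) / 4135.513460 = 8.033800
|P − Q| = √((40.747291 − -0.056)² + (8.033800 − -40.619)²) = 63.498059

63.498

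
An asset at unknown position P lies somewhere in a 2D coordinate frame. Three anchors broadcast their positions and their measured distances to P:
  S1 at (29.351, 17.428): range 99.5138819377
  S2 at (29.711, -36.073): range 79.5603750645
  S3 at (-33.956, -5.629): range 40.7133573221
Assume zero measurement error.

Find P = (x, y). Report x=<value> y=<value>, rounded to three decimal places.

x=-49.525 y=-43.248

eq1: (x − 29.351)² + (y − 17.428)² = 99.5138819377²
eq2: (x − 29.711)² + (y + 36.073)² = 79.5603750645²
eq3: (x + 33.956)² + (y + 5.629)² = 40.7133573221²
eq3−eq2, eq3−eq1 (x²,y² cancel):
  127.334·x − 60.888·y = -3672.966543
  126.614·x + 46.114·y = -8264.914426
det = 127.334·46.114 − -60.888·126.614 = 13581.153308
x = (-3672.966543·46.114 − -60.888·-8264.914426) / 13581.153308 = -49.525197
y = (127.334·-8264.914426 − -3672.966543·126.614) / 13581.153308 = -43.247846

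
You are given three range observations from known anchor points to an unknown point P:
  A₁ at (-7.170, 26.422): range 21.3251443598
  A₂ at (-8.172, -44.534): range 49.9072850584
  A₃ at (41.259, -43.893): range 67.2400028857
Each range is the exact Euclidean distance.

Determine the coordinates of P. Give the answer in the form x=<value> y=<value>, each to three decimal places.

x=-4.636 y=5.248

eq1: (x + 7.170)² + (y − 26.422)² = 21.3251443598²
eq2: (x + 8.172)² + (y + 44.534)² = 49.9072850584²
eq3: (x − 41.259)² + (y + 43.893)² = 67.2400028857²
eq3−eq1, eq3−eq2 (x²,y² cancel):
  -96.858·x + 140.630·y = 1187.086660
  -98.862·x − 1.282·y = 451.639096
det = -96.858·-1.282 − 140.630·-98.862 = 14027.135016
x = (1187.086660·-1.282 − 140.630·451.639096) / 14027.135016 = -4.636432
y = (-96.858·451.639096 − 1187.086660·-98.862) / 14027.135016 = 5.247893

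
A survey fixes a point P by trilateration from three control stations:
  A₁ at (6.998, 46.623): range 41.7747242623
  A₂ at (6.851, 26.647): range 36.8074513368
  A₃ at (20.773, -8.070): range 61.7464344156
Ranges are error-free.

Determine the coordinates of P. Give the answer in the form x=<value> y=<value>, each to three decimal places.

eq1: (x − 6.998)² + (y − 46.623)² = 41.7747242623²
eq2: (x − 6.851)² + (y − 26.647)² = 36.8074513368²
eq3: (x − 20.773)² + (y + 8.070)² = 61.7464344156²
eq1−eq3, eq1−eq2 (x²,y² cancel):
  27.550·x − 109.386·y = -3793.528280
  -0.294·x − 39.952·y = -1075.338210
det = 27.550·-39.952 − -109.386·-0.294 = -1132.837084
x = (-3793.528280·-39.952 − -109.386·-1075.338210) / -1132.837084 = -29.953201
y = (27.550·-1075.338210 − -3793.528280·-0.294) / -1132.837084 = 27.136175

x=-29.953 y=27.136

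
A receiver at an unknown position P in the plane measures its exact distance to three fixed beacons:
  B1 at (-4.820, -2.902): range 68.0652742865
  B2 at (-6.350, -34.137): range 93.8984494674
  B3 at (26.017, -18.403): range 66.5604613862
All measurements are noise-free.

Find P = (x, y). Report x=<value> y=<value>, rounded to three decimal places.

eq1: (x + 4.820)² + (y + 2.902)² = 68.0652742865²
eq2: (x + 6.350)² + (y + 34.137)² = 93.8984494674²
eq3: (x − 26.017)² + (y + 18.403)² = 66.5604613862²
eq2−eq1, eq2−eq3 (x²,y² cancel):
  3.060·x + 62.470·y = 3010.033984
  64.734·x + 31.468·y = 4196.521221
det = 3.060·31.468 − 62.470·64.734 = -3947.640900
x = (3010.033984·31.468 − 62.470·4196.521221) / -3947.640900 = 42.414428
y = (3.060·4196.521221 − 3010.033984·64.734) / -3947.640900 = 46.106064

x=42.414 y=46.106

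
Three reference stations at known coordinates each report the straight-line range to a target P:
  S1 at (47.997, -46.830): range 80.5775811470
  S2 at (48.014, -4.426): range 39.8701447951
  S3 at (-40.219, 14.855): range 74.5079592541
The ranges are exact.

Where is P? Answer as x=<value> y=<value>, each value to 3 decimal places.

x=32.244 y=32.193

eq1: (x − 47.997)² + (y + 46.830)² = 80.5775811470²
eq2: (x − 48.014)² + (y + 4.426)² = 39.8701447951²
eq3: (x + 40.219)² + (y − 14.855)² = 74.5079592541²
eq1−eq2, eq1−eq3 (x²,y² cancel):
  0.034·x + 84.808·y = 2731.290901
  -176.432·x + 123.370·y = -1717.211332
det = 0.034·123.370 − 84.808·-176.432 = 14967.039636
x = (2731.290901·123.370 − 84.808·-1717.211332) / 14967.039636 = 32.243692
y = (0.034·-1717.211332 − 2731.290901·-176.432) / 14967.039636 = 32.192654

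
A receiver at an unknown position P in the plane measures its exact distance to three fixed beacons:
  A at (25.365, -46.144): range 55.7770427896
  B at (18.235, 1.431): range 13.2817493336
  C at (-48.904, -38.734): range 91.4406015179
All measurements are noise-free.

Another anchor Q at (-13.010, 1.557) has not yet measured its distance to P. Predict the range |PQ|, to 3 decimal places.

42.526

eq1: (x − 25.365)² + (y + 46.144)² = 55.7770427896²
eq2: (x − 18.235)² + (y − 1.431)² = 13.2817493336²
eq3: (x + 48.904)² + (y + 38.734)² = 91.4406015179²
eq1−eq3, eq1−eq2 (x²,y² cancel):
  -148.538·x + 14.820·y = -4131.033093
  -14.260·x + 95.150·y = 496.584662
det = -148.538·95.150 − 14.820·-14.260 = -13922.057500
x = (-4131.033093·95.150 − 14.820·496.584662) / -13922.057500 = 28.762069
y = (-148.538·496.584662 − -4131.033093·-14.260) / -13922.057500 = 9.529498
|P − Q| = √((28.762069 − -13.010)² + (9.529498 − 1.557)²) = 42.526069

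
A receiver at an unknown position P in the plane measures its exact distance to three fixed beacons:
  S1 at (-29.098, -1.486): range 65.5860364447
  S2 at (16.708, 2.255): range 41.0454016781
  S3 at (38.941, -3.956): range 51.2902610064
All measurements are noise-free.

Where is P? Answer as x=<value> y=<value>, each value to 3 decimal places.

eq1: (x + 29.098)² + (y + 1.486)² = 65.5860364447²
eq2: (x − 16.708)² + (y − 2.255)² = 41.0454016781²
eq3: (x − 38.941)² + (y + 3.956)² = 51.2902610064²
eq3−eq2, eq3−eq1 (x²,y² cancel):
  -44.466·x + 12.422·y = -301.843253
  -136.078·x + 4.940·y = -2353.986919
det = -44.466·4.940 − 12.422·-136.078 = 1470.698876
x = (-301.843253·4.940 − 12.422·-2353.986919) / 1470.698876 = 18.868662
y = (-44.466·-2353.986919 − -301.843253·-136.078) / 1470.698876 = 43.243493

x=18.869 y=43.243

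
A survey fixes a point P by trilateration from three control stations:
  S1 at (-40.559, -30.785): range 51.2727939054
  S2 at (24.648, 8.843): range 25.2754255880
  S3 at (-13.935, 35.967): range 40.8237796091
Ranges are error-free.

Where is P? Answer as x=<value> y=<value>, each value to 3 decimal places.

eq1: (x + 40.559)² + (y + 30.785)² = 51.2727939054²
eq2: (x − 24.648)² + (y − 8.843)² = 25.2754255880²
eq3: (x + 13.935)² + (y − 35.967)² = 40.8237796091²
eq1−eq3, eq1−eq2 (x²,y² cancel):
  53.248·x + 133.504·y = -142.620979
  130.414·x + 79.256·y = 83.026103
det = 53.248·79.256 − 133.504·130.414 = -13190.567168
x = (-142.620979·79.256 − 133.504·83.026103) / -13190.567168 = 1.697265
y = (53.248·83.026103 − -142.620979·130.414) / -13190.567168 = -1.745243

x=1.697 y=-1.745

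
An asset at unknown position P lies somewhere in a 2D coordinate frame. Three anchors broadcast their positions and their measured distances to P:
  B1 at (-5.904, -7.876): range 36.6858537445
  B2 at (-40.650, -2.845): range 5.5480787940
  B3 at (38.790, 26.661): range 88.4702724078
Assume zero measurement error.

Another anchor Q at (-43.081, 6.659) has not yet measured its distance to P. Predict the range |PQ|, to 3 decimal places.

eq1: (x + 5.904)² + (y + 7.876)² = 36.6858537445²
eq2: (x + 40.650)² + (y + 2.845)² = 5.5480787940²
eq3: (x − 38.790)² + (y − 26.661)² = 88.4702724078²
eq1−eq3, eq1−eq2 (x²,y² cancel):
  89.388·x + 69.074·y = -4362.552806
  -69.492·x + 10.062·y = 2878.698620
det = 89.388·10.062 − 69.074·-69.492 = 5699.512464
x = (-4362.552806·10.062 − 69.074·2878.698620) / 5699.512464 = -42.589473
y = (89.388·2878.698620 − -4362.552806·-69.492) / 5699.512464 = -8.043040
|P − Q| = √((-42.589473 − -43.081)² + (-8.043040 − 6.659)²) = 14.710254

14.710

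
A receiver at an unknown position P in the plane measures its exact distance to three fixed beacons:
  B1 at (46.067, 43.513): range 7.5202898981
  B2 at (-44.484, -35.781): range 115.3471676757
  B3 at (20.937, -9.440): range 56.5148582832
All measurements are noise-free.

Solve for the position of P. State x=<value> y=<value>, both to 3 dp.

eq1: (x − 46.067)² + (y − 43.513)² = 7.5202898981²
eq2: (x + 44.484)² + (y + 35.781)² = 115.3471676757²
eq3: (x − 20.937)² + (y + 9.440)² = 56.5148582832²
eq1−eq3, eq1−eq2 (x²,y² cancel):
  -50.260·x − 105.906·y = -6625.452536
  -181.102·x − 158.588·y = -14004.857772
det = -50.260·-158.588 − -105.906·-181.102 = -11209.155532
x = (-6625.452536·-158.588 − -105.906·-14004.857772) / -11209.155532 = 38.582853
y = (-50.260·-14004.857772 − -6625.452536·-181.102) / -11209.155532 = 44.249413

x=38.583 y=44.249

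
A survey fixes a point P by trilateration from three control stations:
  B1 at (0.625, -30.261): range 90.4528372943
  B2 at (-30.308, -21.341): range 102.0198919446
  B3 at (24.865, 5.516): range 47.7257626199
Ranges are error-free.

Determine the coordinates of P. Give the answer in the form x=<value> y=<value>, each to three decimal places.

eq1: (x − 0.625)² + (y + 30.261)² = 90.4528372943²
eq2: (x + 30.308)² + (y + 21.341)² = 102.0198919446²
eq3: (x − 24.865)² + (y − 5.516)² = 47.7257626199²
eq2−eq1, eq2−eq3 (x²,y² cancel):
  61.866·x − 17.840·y = 1768.448179
  110.346·x + 53.714·y = 7404.991271
det = 61.866·53.714 − -17.840·110.346 = 5291.642964
x = (1768.448179·53.714 − -17.840·7404.991271) / 5291.642964 = 42.915872
y = (61.866·7404.991271 − 1768.448179·110.346) / 5291.642964 = 49.696476

x=42.916 y=49.696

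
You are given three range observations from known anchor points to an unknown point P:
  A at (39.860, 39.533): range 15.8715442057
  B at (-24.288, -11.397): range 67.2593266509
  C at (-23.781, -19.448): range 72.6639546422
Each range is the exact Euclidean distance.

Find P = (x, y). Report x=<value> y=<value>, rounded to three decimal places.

eq1: (x − 39.860)² + (y − 39.533)² = 15.8715442057²
eq2: (x + 24.288)² + (y + 11.397)² = 67.2593266509²
eq3: (x + 23.781)² + (y + 19.448)² = 72.6639546422²
eq1−eq3, eq1−eq2 (x²,y² cancel):
  -127.282·x − 117.962·y = -7236.061413
  -128.296·x − 101.860·y = -6703.790242
det = -127.282·-101.860 − -117.962·-128.296 = -2169.108232
x = (-7236.061413·-101.860 − -117.962·-6703.790242) / -2169.108232 = 24.769298
y = (-127.282·-6703.790242 − -7236.061413·-128.296) / -2169.108232 = 34.616025

x=24.769 y=34.616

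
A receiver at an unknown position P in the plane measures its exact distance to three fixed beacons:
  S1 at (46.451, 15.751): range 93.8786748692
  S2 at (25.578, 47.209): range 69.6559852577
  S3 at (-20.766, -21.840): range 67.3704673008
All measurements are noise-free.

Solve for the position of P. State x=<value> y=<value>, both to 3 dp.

x=-43.840 y=41.456

eq1: (x − 46.451)² + (y − 15.751)² = 93.8786748692²
eq2: (x − 25.578)² + (y − 47.209)² = 69.6559852577²
eq3: (x + 20.766)² + (y + 21.840)² = 67.3704673008²
eq3−eq1, eq3−eq2 (x²,y² cancel):
  134.434·x + 75.182·y = -2776.848685
  92.688·x + 138.098·y = 1661.534991
det = 134.434·138.098 − 75.182·92.688 = 11596.597316
x = (-2776.848685·138.098 − 75.182·1661.534991) / 11596.597316 = -43.839995
y = (134.434·1661.534991 − -2776.848685·92.688) / 11596.597316 = 41.455897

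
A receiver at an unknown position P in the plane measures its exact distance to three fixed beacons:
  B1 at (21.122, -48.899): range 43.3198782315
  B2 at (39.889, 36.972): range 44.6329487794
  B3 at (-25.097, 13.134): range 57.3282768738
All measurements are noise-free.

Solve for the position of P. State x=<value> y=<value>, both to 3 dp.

eq1: (x − 21.122)² + (y + 48.899)² = 43.3198782315²
eq2: (x − 39.889)² + (y − 36.972)² = 44.6329487794²
eq3: (x + 25.097)² + (y − 13.134)² = 57.3282768738²
eq1−eq3, eq1−eq2 (x²,y² cancel):
  -92.438·x + 124.066·y = -3444.809199
  37.534·x + 171.742·y = 5.321753
det = -92.438·171.742 − 124.066·37.534 = -20532.180240
x = (-3444.809199·171.742 − 124.066·5.321753) / -20532.180240 = 28.846360
y = (-92.438·5.321753 − -3444.809199·37.534) / -20532.180240 = -6.273349

x=28.846 y=-6.273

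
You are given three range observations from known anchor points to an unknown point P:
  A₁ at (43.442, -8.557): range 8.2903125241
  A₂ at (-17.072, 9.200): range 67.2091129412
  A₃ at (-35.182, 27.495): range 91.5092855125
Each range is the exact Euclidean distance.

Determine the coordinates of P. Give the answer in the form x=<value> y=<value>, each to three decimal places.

eq1: (x − 43.442)² + (y + 8.557)² = 8.2903125241²
eq2: (x + 17.072)² + (y − 9.200)² = 67.2091129412²
eq3: (x + 35.182)² + (y − 27.495)² = 91.5092855125²
eq3−eq2, eq3−eq1 (x²,y² cancel):
  36.220·x − 36.590·y = 2239.229508
  157.248·x − 72.104·y = 8271.901517
det = 36.220·-72.104 − -36.590·157.248 = 3142.097440
x = (2239.229508·-72.104 − -36.590·8271.901517) / 3142.097440 = 44.941786
y = (36.220·8271.901517 − 2239.229508·157.248) / 3142.097440 = -16.710522

x=44.942 y=-16.711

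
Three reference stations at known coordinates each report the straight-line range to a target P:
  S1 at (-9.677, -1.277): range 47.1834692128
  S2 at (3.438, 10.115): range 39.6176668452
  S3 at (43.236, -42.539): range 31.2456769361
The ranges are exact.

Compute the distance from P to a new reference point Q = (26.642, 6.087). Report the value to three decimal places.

eq1: (x + 9.677)² + (y + 1.277)² = 47.1834692128²
eq2: (x − 3.438)² + (y − 10.115)² = 39.6176668452²
eq3: (x − 43.236)² + (y + 42.539)² = 31.2456769361²
eq2−eq1, eq2−eq3 (x²,y² cancel):
  -26.230·x − 22.784·y = -675.578252
  79.596·x − 105.308·y = 4158.052347
det = -26.230·-105.308 − -22.784·79.596 = 4575.744104
x = (-675.578252·-105.308 − -22.784·4158.052347) / 4575.744104 = 36.252215
y = (-26.230·4158.052347 − -675.578252·79.596) / 4575.744104 = -12.083802
|P − Q| = √((36.252215 − 26.642)² + (-12.083802 − 6.087)²) = 20.555639

20.556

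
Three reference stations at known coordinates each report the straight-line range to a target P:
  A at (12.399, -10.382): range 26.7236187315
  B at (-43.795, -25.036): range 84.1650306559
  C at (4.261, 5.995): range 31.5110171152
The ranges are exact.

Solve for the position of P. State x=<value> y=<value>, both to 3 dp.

eq1: (x − 12.399)² + (y + 10.382)² = 26.7236187315²
eq2: (x + 43.795)² + (y + 25.036)² = 84.1650306559²
eq3: (x − 4.261)² + (y − 5.995)² = 31.5110171152²
eq3−eq2, eq3−eq1 (x²,y² cancel):
  -96.112·x − 62.062·y = -3600.101011
  16.276·x − 32.754·y = 486.217381
det = -96.112·-32.754 − -62.062·16.276 = 4158.173560
x = (-3600.101011·-32.754 − -62.062·486.217381) / 4158.173560 = 35.614995
y = (-96.112·486.217381 − -3600.101011·16.276) / 4158.173560 = 2.853156

x=35.615 y=2.853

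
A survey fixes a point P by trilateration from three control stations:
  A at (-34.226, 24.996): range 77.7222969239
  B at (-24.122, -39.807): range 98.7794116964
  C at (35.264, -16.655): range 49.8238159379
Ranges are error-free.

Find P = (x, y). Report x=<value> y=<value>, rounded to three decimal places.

eq1: (x + 34.226)² + (y − 24.996)² = 77.7222969239²
eq2: (x + 24.122)² + (y + 39.807)² = 98.7794116964²
eq3: (x − 35.264)² + (y + 16.655)² = 49.8238159379²
eq1−eq3, eq1−eq2 (x²,y² cancel):
  138.980·x − 83.302·y = 3283.062434
  20.208·x − 129.606·y = -3346.367695
det = 138.980·-129.606 − -83.302·20.208 = -16329.275064
x = (3283.062434·-129.606 − -83.302·-3346.367695) / -16329.275064 = 43.128902
y = (138.980·-3346.367695 − 3283.062434·20.208) / -16329.275064 = 32.544146

x=43.129 y=32.544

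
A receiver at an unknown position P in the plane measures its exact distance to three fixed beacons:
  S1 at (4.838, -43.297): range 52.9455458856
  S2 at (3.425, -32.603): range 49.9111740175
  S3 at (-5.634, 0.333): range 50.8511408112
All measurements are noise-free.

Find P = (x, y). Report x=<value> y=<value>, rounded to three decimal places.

eq1: (x − 4.838)² + (y + 43.297)² = 52.9455458856²
eq2: (x − 3.425)² + (y + 32.603)² = 49.9111740175²
eq3: (x + 5.634)² + (y − 0.333)² = 50.8511408112²
eq2−eq3, eq2−eq1 (x²,y² cancel):
  -18.118·x + 65.872·y = -1137.546619
  2.826·x − 21.388·y = 511.244682
det = -18.118·-21.388 − 65.872·2.826 = 201.353512
x = (-1137.546619·-21.388 − 65.872·511.244682) / 201.353512 = -46.420162
y = (-18.118·511.244682 − -1137.546619·2.826) / 201.353512 = -30.036846

x=-46.420 y=-30.037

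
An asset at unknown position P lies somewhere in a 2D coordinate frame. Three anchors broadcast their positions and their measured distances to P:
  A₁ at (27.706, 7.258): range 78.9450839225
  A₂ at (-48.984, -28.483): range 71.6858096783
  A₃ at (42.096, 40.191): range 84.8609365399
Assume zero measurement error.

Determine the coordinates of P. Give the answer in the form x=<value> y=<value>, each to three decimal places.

x=-42.721 y=42.929

eq1: (x − 27.706)² + (y − 7.258)² = 78.9450839225²
eq2: (x + 48.984)² + (y + 28.483)² = 71.6858096783²
eq3: (x − 42.096)² + (y − 40.191)² = 84.8609365399²
eq2−eq3, eq2−eq1 (x²,y² cancel):
  182.160·x + 137.348·y = -1885.847089
  153.380·x + 71.482·y = -3483.883511
det = 182.160·71.482 − 137.348·153.380 = -8045.275120
x = (-1885.847089·71.482 − 137.348·-3483.883511) / -8045.275120 = -42.720765
y = (182.160·-3483.883511 − -1885.847089·153.380) / -8045.275120 = 42.928674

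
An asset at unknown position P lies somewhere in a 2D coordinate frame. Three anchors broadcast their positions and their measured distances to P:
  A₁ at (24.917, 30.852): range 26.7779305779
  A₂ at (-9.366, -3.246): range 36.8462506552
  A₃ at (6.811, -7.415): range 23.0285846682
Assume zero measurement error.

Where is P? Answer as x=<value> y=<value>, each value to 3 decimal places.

x=26.733 y=4.136

eq1: (x − 24.917)² + (y − 30.852)² = 26.7779305779²
eq2: (x + 9.366)² + (y + 3.246)² = 36.8462506552²
eq3: (x − 6.811)² + (y + 7.415)² = 23.0285846682²
eq3−eq1, eq3−eq2 (x²,y² cancel):
  36.212·x + 76.534·y = 1284.588993
  -32.354·x + 8.338·y = -830.443950
det = 36.212·8.338 − 76.534·-32.354 = 2778.116692
x = (1284.588993·8.338 − 76.534·-830.443950) / 2778.116692 = 26.733254
y = (36.212·-830.443950 − 1284.588993·-32.354) / 2778.116692 = 4.135736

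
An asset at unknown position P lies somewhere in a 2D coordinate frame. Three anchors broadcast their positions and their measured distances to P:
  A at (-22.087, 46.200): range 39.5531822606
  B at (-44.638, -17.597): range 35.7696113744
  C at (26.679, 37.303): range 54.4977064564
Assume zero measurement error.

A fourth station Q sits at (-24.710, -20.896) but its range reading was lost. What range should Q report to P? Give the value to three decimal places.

28.396

eq1: (x + 22.087)² + (y − 46.200)² = 39.5531822606²
eq2: (x + 44.638)² + (y + 17.597)² = 35.7696113744²
eq3: (x − 26.679)² + (y − 37.303)² = 54.4977064564²
eq3−eq1, eq3−eq2 (x²,y² cancel):
  -97.532·x + 17.794·y = 1924.538501
  -142.634·x − 109.800·y = 1889.457514
det = -97.532·-109.800 − 17.794·-142.634 = 13247.042996
x = (1924.538501·-109.800 − 17.794·1889.457514) / 13247.042996 = -18.489812
y = (-97.532·1889.457514 − 1924.538501·-142.634) / 13247.042996 = 6.810732
|P − Q| = √((-18.489812 − -24.710)² + (6.810732 − -20.896)²) = 28.396368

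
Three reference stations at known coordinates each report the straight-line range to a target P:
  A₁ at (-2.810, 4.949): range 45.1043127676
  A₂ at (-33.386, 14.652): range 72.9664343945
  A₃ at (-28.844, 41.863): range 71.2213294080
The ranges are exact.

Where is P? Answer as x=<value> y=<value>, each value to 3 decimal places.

x=39.292 y=21.129

eq1: (x + 2.810)² + (y − 4.949)² = 45.1043127676²
eq2: (x + 33.386)² + (y − 14.652)² = 72.9664343945²
eq3: (x + 28.844)² + (y − 41.863)² = 71.2213294080²
eq2−eq1, eq2−eq3 (x²,y² cancel):
  61.152·x − 19.406·y = 1992.784119
  9.084·x + 54.422·y = 1506.803791
det = 61.152·54.422 − -19.406·9.084 = 3504.298248
x = (1992.784119·54.422 − -19.406·1506.803791) / 3504.298248 = 39.292412
y = (61.152·1506.803791 − 1992.784119·9.084) / 3504.298248 = 21.128799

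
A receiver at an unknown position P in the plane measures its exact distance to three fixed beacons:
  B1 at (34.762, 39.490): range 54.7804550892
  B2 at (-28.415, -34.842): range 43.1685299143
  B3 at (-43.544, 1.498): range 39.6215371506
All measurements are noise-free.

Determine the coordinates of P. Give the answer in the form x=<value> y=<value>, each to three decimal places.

x=-3.930 y=0.711

eq1: (x − 34.762)² + (y − 39.490)² = 54.7804550892²
eq2: (x + 28.415)² + (y + 34.842)² = 43.1685299143²
eq3: (x + 43.544)² + (y − 1.498)² = 39.6215371506²
eq3−eq1, eq3−eq2 (x²,y² cancel):
  156.612·x + 75.984·y = -561.499250
  30.258·x − 72.680·y = -170.602520
det = 156.612·-72.680 − 75.984·30.258 = -13681.684032
x = (-561.499250·-72.680 − 75.984·-170.602520) / -13681.684032 = -3.930278
y = (156.612·-170.602520 − -561.499250·30.258) / -13681.684032 = 0.711064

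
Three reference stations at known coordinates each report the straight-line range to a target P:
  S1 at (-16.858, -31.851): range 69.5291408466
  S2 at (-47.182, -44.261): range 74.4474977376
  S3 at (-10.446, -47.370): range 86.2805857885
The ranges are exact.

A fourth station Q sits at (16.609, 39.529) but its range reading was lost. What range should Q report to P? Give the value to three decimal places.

65.548

eq1: (x + 16.858)² + (y + 31.851)² = 69.5291408466²
eq2: (x + 47.182)² + (y + 44.261)² = 74.4474977376²
eq3: (x + 10.446)² + (y + 47.370)² = 86.2805857885²
eq3−eq1, eq3−eq2 (x²,y² cancel):
  -12.824·x + 31.038·y = 1555.680606
  -73.472·x + 6.218·y = 3734.050994
det = -12.824·6.218 − 31.038·-73.472 = 2200.684304
x = (1555.680606·6.218 − 31.038·3734.050994) / 2200.684304 = -48.268737
y = (-12.824·3734.050994 − 1555.680606·-73.472) / 2200.684304 = 30.178566
|P − Q| = √((-48.268737 − 16.609)² + (30.178566 − 39.529)²) = 65.548085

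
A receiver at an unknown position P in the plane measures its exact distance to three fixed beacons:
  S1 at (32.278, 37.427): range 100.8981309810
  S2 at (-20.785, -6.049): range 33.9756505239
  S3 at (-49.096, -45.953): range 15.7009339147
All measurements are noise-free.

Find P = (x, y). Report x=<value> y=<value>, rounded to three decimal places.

eq1: (x − 32.278)² + (y − 37.427)² = 100.8981309810²
eq2: (x + 20.785)² + (y + 6.049)² = 33.9756505239²
eq3: (x + 49.096)² + (y + 45.953)² = 15.7009339147²
eq2−eq1, eq2−eq3 (x²,y² cancel):
  106.126·x + 86.952·y = -7052.045020
  -56.622·x − 79.808·y = 4961.314302
det = 106.126·-79.808 − 86.952·-56.622 = -3546.307664
x = (-7052.045020·-79.808 − 86.952·4961.314302) / -3546.307664 = -37.056404
y = (106.126·4961.314302 − -7052.045020·-56.622) / -3546.307664 = -35.874933

x=-37.056 y=-35.875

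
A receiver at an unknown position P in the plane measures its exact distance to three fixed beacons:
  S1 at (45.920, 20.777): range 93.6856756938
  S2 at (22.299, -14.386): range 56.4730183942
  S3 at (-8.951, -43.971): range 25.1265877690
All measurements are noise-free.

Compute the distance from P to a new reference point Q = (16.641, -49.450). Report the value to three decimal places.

50.834

eq1: (x − 45.920)² + (y − 20.777)² = 93.6856756938²
eq2: (x − 22.299)² + (y + 14.386)² = 56.4730183942²
eq3: (x + 8.951)² + (y + 43.971)² = 25.1265877690²
eq2−eq3, eq2−eq1 (x²,y² cancel):
  -62.500·x − 59.170·y = 3867.223239
  47.242·x + 70.326·y = -3751.676292
det = -62.500·70.326 − -59.170·47.242 = -1600.065860
x = (3867.223239·70.326 − -59.170·-3751.676292) / -1600.065860 = -31.235999
y = (-62.500·-3751.676292 − 3867.223239·47.242) / -1600.065860 = -32.363923
|P − Q| = √((-31.235999 − 16.641)² + (-32.363923 − -49.450)²) = 50.834447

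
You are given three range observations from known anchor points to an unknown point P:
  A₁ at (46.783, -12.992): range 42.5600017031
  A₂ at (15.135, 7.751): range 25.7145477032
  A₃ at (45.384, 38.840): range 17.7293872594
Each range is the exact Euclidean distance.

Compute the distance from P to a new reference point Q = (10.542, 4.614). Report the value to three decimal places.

eq1: (x − 46.783)² + (y + 12.992)² = 42.5600017031²
eq2: (x − 15.135)² + (y − 7.751)² = 25.7145477032²
eq3: (x − 45.384)² + (y − 38.840)² = 17.7293872594²
eq3−eq2, eq3−eq1 (x²,y² cancel):
  -60.498·x − 62.178·y = -3626.013621
  2.798·x − 103.664·y = -2707.834475
det = -60.498·-103.664 − -62.178·2.798 = 6445.438716
x = (-3626.013621·-103.664 − -62.178·-2707.834475) / 6445.438716 = 32.196310
y = (-60.498·-2707.834475 − -3626.013621·2.798) / 6445.438716 = 26.990274
|P − Q| = √((32.196310 − 10.542)² + (26.990274 − 4.614)²) = 31.138510

31.139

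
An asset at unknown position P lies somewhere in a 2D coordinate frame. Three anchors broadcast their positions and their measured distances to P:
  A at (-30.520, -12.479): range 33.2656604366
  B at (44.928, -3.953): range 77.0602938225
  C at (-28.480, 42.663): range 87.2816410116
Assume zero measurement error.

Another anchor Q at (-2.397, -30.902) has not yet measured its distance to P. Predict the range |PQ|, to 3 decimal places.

eq1: (x + 30.520)² + (y + 12.479)² = 33.2656604366²
eq2: (x − 44.928)² + (y + 3.953)² = 77.0602938225²
eq3: (x + 28.480)² + (y − 42.663)² = 87.2816410116²
eq2−eq3, eq2−eq1 (x²,y² cancel):
  -146.816·x + 93.232·y = -1082.705398
  -150.896·x − 17.052·y = 3884.729168
det = -146.816·-17.052 − 93.232·-150.896 = 16571.842304
x = (-1082.705398·-17.052 − 93.232·3884.729168) / 16571.842304 = -20.741133
y = (-146.816·3884.729168 − -1082.705398·-150.896) / 16571.842304 = -44.274879
|P − Q| = √((-20.741133 − -2.397)² + (-44.274879 − -30.902)²) = 22.701125

22.701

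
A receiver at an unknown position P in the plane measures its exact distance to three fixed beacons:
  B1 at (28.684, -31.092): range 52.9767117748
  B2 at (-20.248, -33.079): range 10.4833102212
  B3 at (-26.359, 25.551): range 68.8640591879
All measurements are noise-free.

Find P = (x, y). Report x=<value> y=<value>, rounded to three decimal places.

x=-22.885 y=-43.225

eq1: (x − 28.684)² + (y + 31.092)² = 52.9767117748²
eq2: (x + 20.248)² + (y + 33.079)² = 10.4833102212²
eq3: (x + 26.359)² + (y − 25.551)² = 68.8640591879²
eq3−eq1, eq3−eq2 (x²,y² cancel):
  110.086·x − 113.286·y = 2377.560495
  12.222·x − 117.260·y = 4788.910118
det = 110.086·-117.260 − -113.286·12.222 = -11524.102868
x = (2377.560495·-117.260 − -113.286·4788.910118) / -11524.102868 = -22.884534
y = (110.086·4788.910118 − 2377.560495·12.222) / -11524.102868 = -43.225353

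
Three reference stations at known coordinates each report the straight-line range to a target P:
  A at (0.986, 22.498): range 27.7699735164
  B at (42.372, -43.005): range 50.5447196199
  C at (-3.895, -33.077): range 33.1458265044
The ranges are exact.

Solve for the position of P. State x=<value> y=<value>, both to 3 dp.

eq1: (x − 0.986)² + (y − 22.498)² = 27.7699735164²
eq2: (x − 42.372)² + (y + 43.005)² = 50.5447196199²
eq3: (x + 3.895)² + (y + 33.077)² = 33.1458265044²
eq2−eq1, eq2−eq3 (x²,y² cancel):
  -82.772·x + 131.006·y = -1354.086957
  -92.534·x + 19.856·y = -1079.434588
det = -82.772·19.856 − 131.006·-92.534 = 10478.988372
x = (-1354.086957·19.856 − 131.006·-1079.434588) / 10478.988372 = 10.929076
y = (-82.772·-1079.434588 − -1354.086957·-92.534) / 10478.988372 = -3.430877

x=10.929 y=-3.431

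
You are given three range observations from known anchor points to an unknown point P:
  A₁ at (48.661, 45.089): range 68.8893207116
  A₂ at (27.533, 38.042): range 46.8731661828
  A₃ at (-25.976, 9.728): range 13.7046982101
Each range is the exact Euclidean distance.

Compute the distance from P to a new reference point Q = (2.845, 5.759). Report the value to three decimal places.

18.901

eq1: (x − 48.661)² + (y − 45.089)² = 68.8893207116²
eq2: (x − 27.533)² + (y − 38.042)² = 46.8731661828²
eq3: (x + 25.976)² + (y − 9.728)² = 13.7046982101²
eq1−eq3, eq1−eq2 (x²,y² cancel):
  -149.274·x − 70.722·y = 926.395473
  -42.256·x − 14.094·y = 352.993811
det = -149.274·-14.094 − -70.722·-42.256 = -884.561076
x = (926.395473·-14.094 − -70.722·352.993811) / -884.561076 = -13.461830
y = (-149.274·352.993811 − 926.395473·-42.256) / -884.561076 = 15.314975
|P − Q| = √((-13.461830 − 2.845)² + (15.314975 − 5.759)²) = 18.900512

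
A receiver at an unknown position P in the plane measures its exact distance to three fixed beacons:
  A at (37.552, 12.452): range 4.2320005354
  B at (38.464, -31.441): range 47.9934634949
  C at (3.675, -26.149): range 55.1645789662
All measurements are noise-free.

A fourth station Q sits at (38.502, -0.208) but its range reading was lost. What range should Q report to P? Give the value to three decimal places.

16.761

eq1: (x − 37.552)² + (y − 12.452)² = 4.2320005354²
eq2: (x − 38.464)² + (y + 31.441)² = 47.9934634949²
eq3: (x − 3.675)² + (y + 26.149)² = 55.1645789662²
eq2−eq1, eq2−eq3 (x²,y² cancel):
  -1.824·x + 87.786·y = 1382.651941
  -69.578·x + 10.584·y = -2510.498185
det = -1.824·10.584 − 87.786·-69.578 = 6088.669092
x = (1382.651941·10.584 − 87.786·-2510.498185) / 6088.669092 = 38.599664
y = (-1.824·-2510.498185 − 1382.651941·-69.578) / 6088.669092 = 16.552272
|P − Q| = √((38.599664 − 38.502)² + (16.552272 − -0.208)²) = 16.760556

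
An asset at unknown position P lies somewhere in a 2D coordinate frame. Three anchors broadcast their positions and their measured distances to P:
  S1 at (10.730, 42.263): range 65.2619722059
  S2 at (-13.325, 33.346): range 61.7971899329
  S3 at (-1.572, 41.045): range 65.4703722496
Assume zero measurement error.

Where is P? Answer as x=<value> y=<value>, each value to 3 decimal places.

eq1: (x − 10.730)² + (y − 42.263)² = 65.2619722059²
eq2: (x + 13.325)² + (y − 33.346)² = 61.7971899329²
eq3: (x + 1.572)² + (y − 41.045)² = 65.4703722496²
eq2−eq3, eq2−eq1 (x²,y² cancel):
  23.506·x + 15.398·y = -69.825091
  48.110·x + 17.834·y = 171.550395
det = 23.506·17.834 − 15.398·48.110 = -321.591776
x = (-69.825091·17.834 − 15.398·171.550395) / -321.591776 = 12.086110
y = (23.506·171.550395 − -69.825091·48.110) / -321.591776 = -22.984881

x=12.086 y=-22.985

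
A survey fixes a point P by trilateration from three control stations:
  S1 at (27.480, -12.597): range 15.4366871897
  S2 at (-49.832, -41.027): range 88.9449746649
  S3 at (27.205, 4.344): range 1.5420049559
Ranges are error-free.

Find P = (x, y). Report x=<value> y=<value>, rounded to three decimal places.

eq1: (x − 27.480)² + (y + 12.597)² = 15.4366871897²
eq2: (x + 49.832)² + (y + 41.027)² = 88.9449746649²
eq3: (x − 27.205)² + (y − 4.344)² = 1.5420049559²
eq3−eq2, eq3−eq1 (x²,y² cancel):
  -154.074·x − 90.742·y = -4501.370147
  0.550·x − 33.882·y = -81.061084
det = -154.074·-33.882 − -90.742·0.550 = 5270.243368
x = (-4501.370147·-33.882 − -90.742·-81.061084) / 5270.243368 = 27.543278
y = (-154.074·-81.061084 − -4501.370147·0.550) / 5270.243368 = 2.839557

x=27.543 y=2.840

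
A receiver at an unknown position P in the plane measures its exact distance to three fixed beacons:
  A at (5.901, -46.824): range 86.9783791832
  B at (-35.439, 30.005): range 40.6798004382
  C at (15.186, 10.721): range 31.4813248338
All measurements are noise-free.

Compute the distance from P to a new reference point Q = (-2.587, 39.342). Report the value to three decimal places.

6.595

eq1: (x − 5.901)² + (y + 46.824)² = 86.9783791832²
eq2: (x + 35.439)² + (y − 30.005)² = 40.6798004382²
eq3: (x − 15.186)² + (y − 10.721)² = 31.4813248338²
eq1−eq2, eq1−eq3 (x²,y² cancel):
  -82.680·x + 153.658·y = 5839.306251
  18.570·x + 115.090·y = 4692.410292
det = -82.680·115.090 − 153.658·18.570 = -12369.070260
x = (5839.306251·115.090 − 153.658·4692.410292) / -12369.070260 = 3.959928
y = (-82.680·4692.410292 − 5839.306251·18.570) / -12369.070260 = 40.132717
|P − Q| = √((3.959928 − -2.587)² + (40.132717 − 39.342)²) = 6.594505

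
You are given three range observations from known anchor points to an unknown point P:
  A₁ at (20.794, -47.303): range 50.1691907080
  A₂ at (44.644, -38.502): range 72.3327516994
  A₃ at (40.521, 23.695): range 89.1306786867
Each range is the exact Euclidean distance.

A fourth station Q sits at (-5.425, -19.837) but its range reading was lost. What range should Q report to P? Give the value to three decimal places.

eq1: (x − 20.794)² + (y + 47.303)² = 50.1691907080²
eq2: (x − 44.644)² + (y + 38.502)² = 72.3327516994²
eq3: (x − 40.521)² + (y − 23.695)² = 89.1306786867²
eq3−eq1, eq3−eq2 (x²,y² cancel):
  -39.454·x − 141.996·y = 5893.889966
  8.246·x − 124.394·y = 3984.337189
det = -39.454·-124.394 − -141.996·8.246 = 6078.739892
x = (5893.889966·-124.394 − -141.996·3984.337189) / 6078.739892 = -27.539360
y = (-39.454·3984.337189 − 5893.889966·8.246) / 6078.739892 = -33.855546
|P − Q| = √((-27.539360 − -5.425)² + (-33.855546 − -19.837)²) = 26.183287

26.183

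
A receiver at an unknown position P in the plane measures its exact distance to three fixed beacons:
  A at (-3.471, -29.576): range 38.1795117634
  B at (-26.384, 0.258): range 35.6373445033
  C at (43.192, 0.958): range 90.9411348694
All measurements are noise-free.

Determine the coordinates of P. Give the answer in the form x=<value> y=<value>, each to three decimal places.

eq1: (x + 3.471)² + (y + 29.576)² = 38.1795117634²
eq2: (x + 26.384)² + (y − 0.258)² = 35.6373445033²
eq3: (x − 43.192)² + (y − 0.958)² = 90.9411348694²
eq2−eq1, eq2−eq3 (x²,y² cancel):
  45.826·x − 59.668·y = 2.950802
  139.152·x + 1.400·y = -5829.985080
det = 45.826·1.400 − -59.668·139.152 = 8367.077936
x = (2.950802·1.400 − -59.668·-5829.985080) / 8367.077936 = -41.574779
y = (45.826·-5829.985080 − 2.950802·139.152) / 8367.077936 = -31.979564

x=-41.575 y=-31.980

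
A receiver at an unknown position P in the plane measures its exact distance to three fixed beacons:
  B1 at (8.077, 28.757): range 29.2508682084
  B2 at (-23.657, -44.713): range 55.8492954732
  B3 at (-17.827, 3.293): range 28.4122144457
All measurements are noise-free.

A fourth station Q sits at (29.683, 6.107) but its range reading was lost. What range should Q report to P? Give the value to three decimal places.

20.407

eq1: (x − 8.077)² + (y − 28.757)² = 29.2508682084²
eq2: (x + 23.657)² + (y + 44.713)² = 55.8492954732²
eq3: (x + 17.827)² + (y − 3.293)² = 28.4122144457²
eq2−eq3, eq2−eq1 (x²,y² cancel):
  11.660·x + 96.012·y = 81.629635
  63.468·x + 146.940·y = 596.827474
det = 11.660·146.940 − 96.012·63.468 = -4380.369216
x = (81.629635·146.940 − 96.012·596.827474) / -4380.369216 = 10.343407
y = (11.660·596.827474 − 81.629635·63.468) / -4380.369216 = -0.405934
|P − Q| = √((10.343407 − 29.683)² + (-0.405934 − 6.107)²) = 20.406817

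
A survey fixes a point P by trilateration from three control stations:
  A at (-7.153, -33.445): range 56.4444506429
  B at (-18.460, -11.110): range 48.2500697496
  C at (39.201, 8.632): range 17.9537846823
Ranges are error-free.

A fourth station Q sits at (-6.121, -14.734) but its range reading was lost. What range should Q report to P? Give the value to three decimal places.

eq1: (x + 7.153)² + (y + 33.445)² = 56.4444506429²
eq2: (x + 18.460)² + (y + 11.110)² = 48.2500697496²
eq3: (x − 39.201)² + (y − 8.632)² = 17.9537846823²
eq2−eq3, eq2−eq1 (x²,y² cancel):
  115.322·x + 39.484·y = 3152.756971
  22.614·x − 44.670·y = -152.377044
det = 115.322·-44.670 − 39.484·22.614 = -6044.324916
x = (3152.756971·-44.670 − 39.484·-152.377044) / -6044.324916 = 22.304757
y = (115.322·-152.377044 − 3152.756971·22.614) / -6044.324916 = 14.702861
|P − Q| = √((22.304757 − -6.121)² + (14.702861 − -14.734)²) = 40.921296

40.921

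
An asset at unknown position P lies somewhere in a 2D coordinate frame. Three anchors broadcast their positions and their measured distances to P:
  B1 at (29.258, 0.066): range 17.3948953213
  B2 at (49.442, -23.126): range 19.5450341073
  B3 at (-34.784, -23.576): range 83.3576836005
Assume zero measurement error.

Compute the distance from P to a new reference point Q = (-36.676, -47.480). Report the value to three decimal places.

93.664

eq1: (x − 29.258)² + (y − 0.066)² = 17.3948953213²
eq2: (x − 49.442)² + (y + 23.126)² = 19.5450341073²
eq3: (x + 34.784)² + (y + 23.576)² = 83.3576836005²
eq1−eq3, eq1−eq2 (x²,y² cancel):
  -128.084·x − 47.284·y = -5736.201520
  40.368·x − 46.384·y = 2043.862345
det = -128.084·-46.384 − -47.284·40.368 = 7849.808768
x = (-5736.201520·-46.384 − -47.284·2043.862345) / 7849.808768 = 46.206216
y = (-128.084·2043.862345 − -5736.201520·40.368) / 7849.808768 = -3.850677
|P − Q| = √((46.206216 − -36.676)² + (-3.850677 − -47.480)²) = 93.664185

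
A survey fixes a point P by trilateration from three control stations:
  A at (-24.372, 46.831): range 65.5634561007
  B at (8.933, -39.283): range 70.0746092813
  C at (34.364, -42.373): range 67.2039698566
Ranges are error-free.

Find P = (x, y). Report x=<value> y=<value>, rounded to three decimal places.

eq1: (x + 24.372)² + (y − 46.831)² = 65.5634561007²
eq2: (x − 8.933)² + (y + 39.283)² = 70.0746092813²
eq3: (x − 34.364)² + (y + 42.373)² = 67.2039698566²
eq2−eq1, eq2−eq3 (x²,y² cancel):
  -66.610·x + 172.228·y = 1776.068457
  50.862·x − 6.180·y = 1747.480348
det = -66.610·-6.180 − 172.228·50.862 = -8348.210736
x = (1776.068457·-6.180 − 172.228·1747.480348) / -8348.210736 = 37.366228
y = (-66.610·1747.480348 − 1776.068457·50.862) / -8348.210736 = 24.763877

x=37.366 y=24.764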